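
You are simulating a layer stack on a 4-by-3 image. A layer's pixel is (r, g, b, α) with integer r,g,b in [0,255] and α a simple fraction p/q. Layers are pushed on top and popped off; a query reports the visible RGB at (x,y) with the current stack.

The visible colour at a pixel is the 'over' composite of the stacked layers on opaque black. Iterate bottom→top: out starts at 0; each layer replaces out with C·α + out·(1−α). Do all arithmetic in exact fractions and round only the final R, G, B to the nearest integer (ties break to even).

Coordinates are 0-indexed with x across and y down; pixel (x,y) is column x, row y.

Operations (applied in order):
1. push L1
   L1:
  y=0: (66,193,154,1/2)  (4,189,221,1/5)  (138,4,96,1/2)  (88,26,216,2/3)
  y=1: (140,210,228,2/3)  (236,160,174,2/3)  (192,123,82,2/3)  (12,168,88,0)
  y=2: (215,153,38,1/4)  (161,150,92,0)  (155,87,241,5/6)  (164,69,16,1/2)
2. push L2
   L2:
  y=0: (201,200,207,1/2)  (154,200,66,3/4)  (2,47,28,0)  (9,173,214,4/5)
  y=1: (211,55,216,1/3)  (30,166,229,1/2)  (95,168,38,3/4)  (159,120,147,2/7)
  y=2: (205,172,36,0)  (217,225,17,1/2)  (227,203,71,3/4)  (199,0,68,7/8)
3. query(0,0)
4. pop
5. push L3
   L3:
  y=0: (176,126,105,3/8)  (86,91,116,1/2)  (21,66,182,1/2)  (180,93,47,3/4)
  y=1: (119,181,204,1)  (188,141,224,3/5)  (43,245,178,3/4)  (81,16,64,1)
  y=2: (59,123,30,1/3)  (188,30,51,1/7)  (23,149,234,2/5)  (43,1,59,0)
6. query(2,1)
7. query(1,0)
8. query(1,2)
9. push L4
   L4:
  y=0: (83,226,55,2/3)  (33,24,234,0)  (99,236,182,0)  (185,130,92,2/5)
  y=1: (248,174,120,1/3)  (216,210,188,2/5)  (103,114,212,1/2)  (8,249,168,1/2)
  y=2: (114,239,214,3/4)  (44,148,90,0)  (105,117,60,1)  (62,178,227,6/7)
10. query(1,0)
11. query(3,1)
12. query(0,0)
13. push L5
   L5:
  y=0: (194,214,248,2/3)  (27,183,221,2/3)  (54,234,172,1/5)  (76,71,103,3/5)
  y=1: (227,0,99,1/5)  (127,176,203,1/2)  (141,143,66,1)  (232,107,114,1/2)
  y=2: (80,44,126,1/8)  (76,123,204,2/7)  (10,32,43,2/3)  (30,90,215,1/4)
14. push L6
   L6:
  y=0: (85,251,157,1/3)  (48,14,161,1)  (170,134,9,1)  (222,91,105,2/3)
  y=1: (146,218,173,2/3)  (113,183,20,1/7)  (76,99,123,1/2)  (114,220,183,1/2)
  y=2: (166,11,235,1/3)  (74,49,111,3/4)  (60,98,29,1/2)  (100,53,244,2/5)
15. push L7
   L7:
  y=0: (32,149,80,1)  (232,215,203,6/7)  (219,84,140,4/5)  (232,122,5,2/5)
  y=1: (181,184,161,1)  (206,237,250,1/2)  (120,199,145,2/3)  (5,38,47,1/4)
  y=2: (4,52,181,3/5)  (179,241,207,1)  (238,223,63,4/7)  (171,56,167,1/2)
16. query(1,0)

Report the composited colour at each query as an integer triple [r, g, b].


at x=0,y=0 over L1,L2:
+L1 (α=1/2) → [33, 193/2, 77]
+L2 (α=1/2) → [117, 593/4, 142]
rounded: [117, 148, 142]

query (2,1) [L1,L3] — begin 0,0,0
L1 α=2/3: [128, 82, 164/3]
L3 α=3/4: [257/4, 817/4, 883/6]
rounded: [64, 204, 147]

query (1,0) [L1,L3] — begin 0,0,0
+L1 (α=1/5) → [4/5, 189/5, 221/5]
+L3 (α=1/2) → [217/5, 322/5, 801/10]
→ [43, 64, 80]

at x=1,y=2 over L1,L3:
+L1 (α=0) → [0, 0, 0]
+L3 (α=1/7) → [188/7, 30/7, 51/7]
→ [27, 4, 7]

(1,0) stack=L1,L3,L4; from [0,0,0]:
after L1 α=1/5: [4/5, 189/5, 221/5]
after L3 α=1/2: [217/5, 322/5, 801/10]
after L4 α=0: [217/5, 322/5, 801/10]
→ [43, 64, 80]

query (3,1) [L1,L3,L4] — begin 0,0,0
after L1 α=0: [0, 0, 0]
after L3 α=1: [81, 16, 64]
after L4 α=1/2: [89/2, 265/2, 116]
= [44, 132, 116]

at x=0,y=0 over L1,L3,L4:
L1 α=1/2: [33, 193/2, 77]
L3 α=3/8: [693/8, 1721/16, 175/2]
L4 α=2/3: [2021/24, 8953/48, 395/6]
= [84, 187, 66]

(1,0) stack=L1,L3,L4,L5,L6,L7; from [0,0,0]:
after L1 α=1/5: [4/5, 189/5, 221/5]
after L3 α=1/2: [217/5, 322/5, 801/10]
after L4 α=0: [217/5, 322/5, 801/10]
after L5 α=2/3: [487/15, 2152/15, 5221/30]
after L6 α=1: [48, 14, 161]
after L7 α=6/7: [1440/7, 1304/7, 197]
= [206, 186, 197]


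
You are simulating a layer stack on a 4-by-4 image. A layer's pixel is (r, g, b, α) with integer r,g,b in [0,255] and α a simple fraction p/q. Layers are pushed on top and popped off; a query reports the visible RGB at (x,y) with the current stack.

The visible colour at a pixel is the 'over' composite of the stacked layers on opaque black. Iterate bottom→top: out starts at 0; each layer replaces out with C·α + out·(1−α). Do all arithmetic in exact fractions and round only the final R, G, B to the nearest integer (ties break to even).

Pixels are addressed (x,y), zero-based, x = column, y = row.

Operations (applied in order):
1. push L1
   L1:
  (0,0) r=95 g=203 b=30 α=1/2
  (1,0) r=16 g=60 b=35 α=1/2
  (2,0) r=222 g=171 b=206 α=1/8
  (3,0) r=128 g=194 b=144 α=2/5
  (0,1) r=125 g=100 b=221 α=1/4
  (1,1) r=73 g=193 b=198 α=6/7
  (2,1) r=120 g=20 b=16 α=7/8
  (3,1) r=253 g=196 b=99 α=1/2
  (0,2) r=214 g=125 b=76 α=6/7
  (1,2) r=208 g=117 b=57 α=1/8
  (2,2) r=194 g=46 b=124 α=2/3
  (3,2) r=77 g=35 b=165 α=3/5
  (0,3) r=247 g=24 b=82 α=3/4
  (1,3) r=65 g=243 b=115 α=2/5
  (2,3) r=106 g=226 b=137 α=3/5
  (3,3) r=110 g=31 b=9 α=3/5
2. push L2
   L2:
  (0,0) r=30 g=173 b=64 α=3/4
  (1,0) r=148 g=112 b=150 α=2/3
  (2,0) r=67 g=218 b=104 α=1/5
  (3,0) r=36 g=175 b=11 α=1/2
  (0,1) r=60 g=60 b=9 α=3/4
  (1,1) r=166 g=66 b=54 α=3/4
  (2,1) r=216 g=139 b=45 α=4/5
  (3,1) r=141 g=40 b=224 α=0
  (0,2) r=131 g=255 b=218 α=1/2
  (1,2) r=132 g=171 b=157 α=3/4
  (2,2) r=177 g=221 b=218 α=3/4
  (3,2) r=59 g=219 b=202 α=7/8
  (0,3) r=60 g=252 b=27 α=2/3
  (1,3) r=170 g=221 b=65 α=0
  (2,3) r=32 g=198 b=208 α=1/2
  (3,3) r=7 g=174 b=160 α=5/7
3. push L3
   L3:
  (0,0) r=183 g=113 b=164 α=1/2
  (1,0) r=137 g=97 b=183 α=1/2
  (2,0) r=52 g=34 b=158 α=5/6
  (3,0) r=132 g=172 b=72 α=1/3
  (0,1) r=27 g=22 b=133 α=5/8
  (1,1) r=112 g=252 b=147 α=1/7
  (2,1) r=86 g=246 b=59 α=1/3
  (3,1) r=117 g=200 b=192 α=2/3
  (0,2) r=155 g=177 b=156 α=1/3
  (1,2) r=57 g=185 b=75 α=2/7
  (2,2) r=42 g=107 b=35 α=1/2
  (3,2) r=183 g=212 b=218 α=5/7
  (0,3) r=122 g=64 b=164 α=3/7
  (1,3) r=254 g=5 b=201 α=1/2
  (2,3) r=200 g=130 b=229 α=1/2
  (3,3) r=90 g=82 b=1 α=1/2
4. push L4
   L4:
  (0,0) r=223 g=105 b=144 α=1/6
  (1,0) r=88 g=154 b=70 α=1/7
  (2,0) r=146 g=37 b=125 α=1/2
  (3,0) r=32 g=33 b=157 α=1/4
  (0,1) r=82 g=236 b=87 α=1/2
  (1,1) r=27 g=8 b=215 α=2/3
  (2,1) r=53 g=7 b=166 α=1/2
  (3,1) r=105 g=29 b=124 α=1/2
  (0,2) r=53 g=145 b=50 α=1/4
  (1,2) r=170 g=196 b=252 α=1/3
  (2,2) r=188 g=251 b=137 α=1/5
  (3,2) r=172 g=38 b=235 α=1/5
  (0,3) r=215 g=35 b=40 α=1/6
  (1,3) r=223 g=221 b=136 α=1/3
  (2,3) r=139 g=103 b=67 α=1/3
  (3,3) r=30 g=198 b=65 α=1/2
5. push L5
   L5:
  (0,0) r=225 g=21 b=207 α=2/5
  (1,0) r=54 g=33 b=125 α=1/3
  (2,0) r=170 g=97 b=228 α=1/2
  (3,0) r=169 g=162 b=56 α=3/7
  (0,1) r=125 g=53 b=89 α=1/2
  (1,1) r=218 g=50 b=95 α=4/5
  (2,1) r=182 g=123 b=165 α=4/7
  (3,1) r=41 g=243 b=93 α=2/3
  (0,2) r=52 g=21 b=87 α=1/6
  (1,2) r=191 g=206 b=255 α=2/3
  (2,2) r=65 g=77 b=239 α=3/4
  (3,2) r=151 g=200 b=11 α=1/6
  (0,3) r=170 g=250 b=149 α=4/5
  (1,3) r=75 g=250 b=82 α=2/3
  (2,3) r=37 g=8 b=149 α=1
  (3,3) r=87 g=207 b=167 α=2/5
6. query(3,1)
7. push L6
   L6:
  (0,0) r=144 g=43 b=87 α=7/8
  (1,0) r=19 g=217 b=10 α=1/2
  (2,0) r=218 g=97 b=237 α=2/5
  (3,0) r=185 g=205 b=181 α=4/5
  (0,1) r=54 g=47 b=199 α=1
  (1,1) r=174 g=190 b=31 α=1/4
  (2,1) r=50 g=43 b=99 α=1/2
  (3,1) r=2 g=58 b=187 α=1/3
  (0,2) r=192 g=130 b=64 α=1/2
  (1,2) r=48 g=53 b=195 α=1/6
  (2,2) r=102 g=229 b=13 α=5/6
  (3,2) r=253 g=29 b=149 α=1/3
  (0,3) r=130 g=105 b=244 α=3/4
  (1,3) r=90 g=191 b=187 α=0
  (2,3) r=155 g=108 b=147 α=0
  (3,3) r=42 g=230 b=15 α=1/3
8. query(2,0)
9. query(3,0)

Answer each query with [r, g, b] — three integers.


at x=3,y=1 over L1,L2,L3,L4,L5:
after L1 α=1/2: [253/2, 98, 99/2]
after L2 α=0: [253/2, 98, 99/2]
after L3 α=2/3: [721/6, 166, 289/2]
after L4 α=1/2: [1351/12, 195/2, 537/4]
after L5 α=2/3: [2335/36, 389/2, 427/4]
rounded: [65, 194, 107]

(2,0) stack=L1,L2,L3,L4,L5,L6; from [0,0,0]:
+L1 (α=1/8) → [111/4, 171/8, 103/4]
+L2 (α=1/5) → [178/5, 607/10, 207/5]
+L3 (α=5/6) → [739/15, 769/20, 4157/30]
+L4 (α=1/2) → [2929/30, 1509/40, 7907/60]
+L5 (α=1/2) → [8029/60, 5389/80, 21587/120]
+L6 (α=2/5) → [16749/100, 31687/400, 40547/200]
= [167, 79, 203]

(3,0) stack=L1,L2,L3,L4,L5,L6; from [0,0,0]:
after L1 α=2/5: [256/5, 388/5, 288/5]
after L2 α=1/2: [218/5, 1263/10, 343/10]
after L3 α=1/3: [1096/15, 2123/15, 703/15]
after L4 α=1/4: [314/5, 572/5, 372/5]
after L5 α=3/7: [3791/35, 674/5, 2328/35]
after L6 α=4/5: [29691/175, 4774/25, 27668/175]
rounded: [170, 191, 158]


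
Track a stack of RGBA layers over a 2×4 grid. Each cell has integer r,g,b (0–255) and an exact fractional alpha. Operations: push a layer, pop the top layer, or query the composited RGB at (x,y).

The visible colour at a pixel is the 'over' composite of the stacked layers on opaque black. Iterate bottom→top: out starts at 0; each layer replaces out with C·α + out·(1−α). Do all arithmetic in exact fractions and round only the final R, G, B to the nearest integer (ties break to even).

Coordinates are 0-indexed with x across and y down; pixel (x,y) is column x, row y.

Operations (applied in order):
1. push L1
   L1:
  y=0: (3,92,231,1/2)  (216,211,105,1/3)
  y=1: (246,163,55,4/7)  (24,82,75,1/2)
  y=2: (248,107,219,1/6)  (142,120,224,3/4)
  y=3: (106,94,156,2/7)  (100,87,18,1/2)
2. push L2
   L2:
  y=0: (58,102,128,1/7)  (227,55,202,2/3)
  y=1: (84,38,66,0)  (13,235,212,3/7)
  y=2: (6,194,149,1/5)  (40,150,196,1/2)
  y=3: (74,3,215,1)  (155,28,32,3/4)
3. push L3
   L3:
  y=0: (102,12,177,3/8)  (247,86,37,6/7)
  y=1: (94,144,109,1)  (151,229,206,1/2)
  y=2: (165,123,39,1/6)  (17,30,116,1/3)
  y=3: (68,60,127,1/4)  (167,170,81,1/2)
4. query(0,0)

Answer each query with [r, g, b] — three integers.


query (0,0) [L1,L2,L3] — begin 0,0,0
after L1 α=1/2: [3/2, 46, 231/2]
after L2 α=1/7: [67/7, 54, 821/7]
after L3 α=3/8: [2477/56, 153/4, 3911/28]
→ [44, 38, 140]


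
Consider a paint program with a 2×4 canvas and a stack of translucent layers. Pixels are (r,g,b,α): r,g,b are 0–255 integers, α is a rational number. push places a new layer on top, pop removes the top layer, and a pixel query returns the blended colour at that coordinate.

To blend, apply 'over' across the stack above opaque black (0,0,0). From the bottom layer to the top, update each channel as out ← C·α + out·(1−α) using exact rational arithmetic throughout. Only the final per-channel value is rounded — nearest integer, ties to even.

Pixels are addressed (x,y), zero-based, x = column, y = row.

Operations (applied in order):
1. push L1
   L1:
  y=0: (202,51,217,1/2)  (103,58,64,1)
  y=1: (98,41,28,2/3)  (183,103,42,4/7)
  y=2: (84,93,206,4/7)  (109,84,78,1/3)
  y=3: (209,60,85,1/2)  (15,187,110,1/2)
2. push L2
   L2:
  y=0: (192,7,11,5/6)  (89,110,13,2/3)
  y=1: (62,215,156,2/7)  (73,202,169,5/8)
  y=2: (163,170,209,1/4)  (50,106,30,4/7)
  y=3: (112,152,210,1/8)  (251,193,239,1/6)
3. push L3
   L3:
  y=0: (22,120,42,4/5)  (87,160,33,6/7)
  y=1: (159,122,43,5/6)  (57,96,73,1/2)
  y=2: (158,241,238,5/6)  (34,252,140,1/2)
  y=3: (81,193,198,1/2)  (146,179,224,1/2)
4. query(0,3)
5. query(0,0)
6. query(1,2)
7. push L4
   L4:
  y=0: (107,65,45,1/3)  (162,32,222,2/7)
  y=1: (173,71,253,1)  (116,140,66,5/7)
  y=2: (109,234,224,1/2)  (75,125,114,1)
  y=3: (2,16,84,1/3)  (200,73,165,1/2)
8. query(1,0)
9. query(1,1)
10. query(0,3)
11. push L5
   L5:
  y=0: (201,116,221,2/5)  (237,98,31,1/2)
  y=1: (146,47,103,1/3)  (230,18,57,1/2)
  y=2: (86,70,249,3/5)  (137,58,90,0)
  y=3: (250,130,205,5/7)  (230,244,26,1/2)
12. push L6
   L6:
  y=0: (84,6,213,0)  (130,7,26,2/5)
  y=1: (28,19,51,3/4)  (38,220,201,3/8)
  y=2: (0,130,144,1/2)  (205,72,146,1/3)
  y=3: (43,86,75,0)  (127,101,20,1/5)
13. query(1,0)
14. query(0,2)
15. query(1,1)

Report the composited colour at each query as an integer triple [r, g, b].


at x=0,y=3 over L1,L2,L3:
after L1 α=1/2: [209/2, 30, 85/2]
after L2 α=1/8: [1687/16, 181/4, 1015/16]
after L3 α=1/2: [2983/32, 953/8, 4183/32]
→ [93, 119, 131]

query (0,0) [L1,L2,L3] — begin 0,0,0
L1 α=1/2: [101, 51/2, 217/2]
L2 α=5/6: [1061/6, 121/12, 109/4]
L3 α=4/5: [1589/30, 5881/60, 781/20]
rounded: [53, 98, 39]

query (1,2) [L1,L2,L3] — begin 0,0,0
+L1 (α=1/3) → [109/3, 28, 26]
+L2 (α=4/7) → [309/7, 508/7, 198/7]
+L3 (α=1/2) → [547/14, 1136/7, 589/7]
rounded: [39, 162, 84]

query (1,0) [L1,L2,L3,L4] — begin 0,0,0
after L1 α=1: [103, 58, 64]
after L2 α=2/3: [281/3, 278/3, 30]
after L3 α=6/7: [1847/21, 3158/21, 228/7]
after L4 α=2/7: [16039/147, 17134/147, 4248/49]
rounded: [109, 117, 87]

(1,1) stack=L1,L2,L3,L4; from [0,0,0]:
after L1 α=4/7: [732/7, 412/7, 24]
after L2 α=5/8: [4751/56, 4153/28, 917/8]
after L3 α=1/2: [7943/112, 6841/56, 1501/16]
after L4 α=5/7: [40423/392, 26441/196, 4141/56]
→ [103, 135, 74]

at x=0,y=3 over L1,L2,L3,L4:
L1 α=1/2: [209/2, 30, 85/2]
L2 α=1/8: [1687/16, 181/4, 1015/16]
L3 α=1/2: [2983/32, 953/8, 4183/32]
L4 α=1/3: [1005/16, 339/4, 5527/48]
rounded: [63, 85, 115]

query (1,0) [L1,L2,L3,L4,L5,L6] — begin 0,0,0
+L1 (α=1) → [103, 58, 64]
+L2 (α=2/3) → [281/3, 278/3, 30]
+L3 (α=6/7) → [1847/21, 3158/21, 228/7]
+L4 (α=2/7) → [16039/147, 17134/147, 4248/49]
+L5 (α=1/2) → [25439/147, 15770/147, 5767/98]
+L6 (α=2/5) → [38179/245, 16456/245, 22397/490]
rounded: [156, 67, 46]

(0,2) stack=L1,L2,L3,L4,L5,L6; from [0,0,0]:
+L1 (α=4/7) → [48, 372/7, 824/7]
+L2 (α=1/4) → [307/4, 1153/14, 3935/28]
+L3 (α=5/6) → [3467/24, 18023/84, 37255/168]
+L4 (α=1/2) → [6083/48, 37679/168, 74887/336]
+L5 (α=3/5) → [2455/24, 55319/420, 200383/840]
+L6 (α=1/2) → [2455/48, 109919/840, 321343/1680]
= [51, 131, 191]

query (1,1) [L1,L2,L3,L4,L5,L6] — begin 0,0,0
L1 α=4/7: [732/7, 412/7, 24]
L2 α=5/8: [4751/56, 4153/28, 917/8]
L3 α=1/2: [7943/112, 6841/56, 1501/16]
L4 α=5/7: [40423/392, 26441/196, 4141/56]
L5 α=1/2: [130583/784, 29969/392, 7333/112]
L6 α=3/8: [742291/6272, 408565/3136, 104201/896]
= [118, 130, 116]


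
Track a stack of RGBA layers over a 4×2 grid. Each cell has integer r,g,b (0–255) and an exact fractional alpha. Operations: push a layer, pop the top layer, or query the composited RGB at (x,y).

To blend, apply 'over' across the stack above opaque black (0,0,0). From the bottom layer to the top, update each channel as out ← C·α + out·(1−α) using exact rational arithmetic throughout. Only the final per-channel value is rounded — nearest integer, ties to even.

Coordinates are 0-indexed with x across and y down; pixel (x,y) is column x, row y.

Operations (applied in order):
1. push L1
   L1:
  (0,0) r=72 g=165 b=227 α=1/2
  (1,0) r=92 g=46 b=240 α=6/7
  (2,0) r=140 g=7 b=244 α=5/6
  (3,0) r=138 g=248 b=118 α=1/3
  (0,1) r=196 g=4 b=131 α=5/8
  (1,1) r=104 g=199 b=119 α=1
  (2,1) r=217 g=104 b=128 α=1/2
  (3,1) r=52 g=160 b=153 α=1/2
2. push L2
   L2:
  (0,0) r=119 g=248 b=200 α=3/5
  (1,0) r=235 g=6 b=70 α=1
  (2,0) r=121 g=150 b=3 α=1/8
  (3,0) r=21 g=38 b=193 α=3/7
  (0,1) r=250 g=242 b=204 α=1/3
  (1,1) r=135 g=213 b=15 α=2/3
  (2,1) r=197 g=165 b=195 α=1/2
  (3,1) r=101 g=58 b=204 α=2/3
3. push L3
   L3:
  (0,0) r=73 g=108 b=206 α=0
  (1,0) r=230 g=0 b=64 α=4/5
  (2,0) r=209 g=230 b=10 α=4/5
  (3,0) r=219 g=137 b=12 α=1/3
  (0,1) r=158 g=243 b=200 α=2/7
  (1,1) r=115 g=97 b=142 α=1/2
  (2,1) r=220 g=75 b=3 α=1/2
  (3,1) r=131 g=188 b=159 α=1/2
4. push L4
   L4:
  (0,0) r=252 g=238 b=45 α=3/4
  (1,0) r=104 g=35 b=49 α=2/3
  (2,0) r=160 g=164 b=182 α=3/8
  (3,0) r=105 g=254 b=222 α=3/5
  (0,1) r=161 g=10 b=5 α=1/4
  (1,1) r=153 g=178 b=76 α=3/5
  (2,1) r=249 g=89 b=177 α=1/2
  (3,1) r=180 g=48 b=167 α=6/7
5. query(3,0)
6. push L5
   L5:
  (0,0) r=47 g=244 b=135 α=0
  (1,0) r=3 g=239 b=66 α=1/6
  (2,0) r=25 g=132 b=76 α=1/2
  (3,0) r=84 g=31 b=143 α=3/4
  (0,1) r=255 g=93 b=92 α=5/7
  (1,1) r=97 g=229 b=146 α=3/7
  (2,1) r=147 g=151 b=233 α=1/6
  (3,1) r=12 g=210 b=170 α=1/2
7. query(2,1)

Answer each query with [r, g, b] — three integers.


query (3,0) [L1,L2,L3,L4] — begin 0,0,0
+L1 (α=1/3) → [46, 248/3, 118/3]
+L2 (α=3/7) → [247/7, 1334/21, 2209/21]
+L3 (α=1/3) → [2027/21, 5545/63, 4670/63]
+L4 (α=3/5) → [10669/105, 59096/315, 51298/315]
rounded: [102, 188, 163]

query (2,1) [L1,L2,L3,L4,L5] — begin 0,0,0
+L1 (α=1/2) → [217/2, 52, 64]
+L2 (α=1/2) → [611/4, 217/2, 259/2]
+L3 (α=1/2) → [1491/8, 367/4, 265/4]
+L4 (α=1/2) → [3483/16, 723/8, 973/8]
+L5 (α=1/6) → [6589/32, 4823/48, 2243/16]
rounded: [206, 100, 140]


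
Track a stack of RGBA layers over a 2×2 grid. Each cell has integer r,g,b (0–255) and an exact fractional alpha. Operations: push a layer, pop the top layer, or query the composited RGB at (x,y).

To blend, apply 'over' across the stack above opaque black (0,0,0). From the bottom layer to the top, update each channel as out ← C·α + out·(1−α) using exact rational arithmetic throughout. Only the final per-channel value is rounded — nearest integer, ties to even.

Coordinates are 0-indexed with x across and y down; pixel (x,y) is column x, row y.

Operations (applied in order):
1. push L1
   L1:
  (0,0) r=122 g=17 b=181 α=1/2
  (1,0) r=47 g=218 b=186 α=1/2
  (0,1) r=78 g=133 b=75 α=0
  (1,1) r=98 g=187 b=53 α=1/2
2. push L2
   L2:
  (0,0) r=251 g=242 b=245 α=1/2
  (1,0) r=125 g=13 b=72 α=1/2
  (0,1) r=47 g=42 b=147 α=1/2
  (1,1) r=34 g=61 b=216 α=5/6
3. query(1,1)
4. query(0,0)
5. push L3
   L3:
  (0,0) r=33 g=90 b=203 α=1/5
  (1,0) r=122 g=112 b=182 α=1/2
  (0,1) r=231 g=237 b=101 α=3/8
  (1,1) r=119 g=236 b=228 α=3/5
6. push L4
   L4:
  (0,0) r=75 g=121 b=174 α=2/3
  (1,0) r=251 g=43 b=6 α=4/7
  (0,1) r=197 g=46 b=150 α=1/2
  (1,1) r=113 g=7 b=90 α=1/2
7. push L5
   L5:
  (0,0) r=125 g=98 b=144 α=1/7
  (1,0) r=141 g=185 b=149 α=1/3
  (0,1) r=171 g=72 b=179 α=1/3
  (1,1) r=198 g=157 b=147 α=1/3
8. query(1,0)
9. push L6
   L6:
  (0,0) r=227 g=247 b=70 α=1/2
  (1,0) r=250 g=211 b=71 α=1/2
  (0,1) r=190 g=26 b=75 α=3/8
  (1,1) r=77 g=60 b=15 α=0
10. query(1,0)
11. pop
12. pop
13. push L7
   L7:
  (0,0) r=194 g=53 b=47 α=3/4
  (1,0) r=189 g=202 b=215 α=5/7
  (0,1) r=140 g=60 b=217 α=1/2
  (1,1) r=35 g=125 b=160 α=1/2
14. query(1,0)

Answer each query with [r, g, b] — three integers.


(1,1) stack=L1,L2; from [0,0,0]:
L1 α=1/2: [49, 187/2, 53/2]
L2 α=5/6: [73/2, 797/12, 2213/12]
→ [36, 66, 184]

(0,0) stack=L1,L2; from [0,0,0]:
after L1 α=1/2: [61, 17/2, 181/2]
after L2 α=1/2: [156, 501/4, 671/4]
→ [156, 125, 168]

query (1,0) [L1,L2,L3,L4,L5] — begin 0,0,0
L1 α=1/2: [47/2, 109, 93]
L2 α=1/2: [297/4, 61, 165/2]
L3 α=1/2: [785/8, 173/2, 529/4]
L4 α=4/7: [10387/56, 863/14, 1683/28]
L5 α=1/3: [14335/84, 2158/21, 3769/42]
= [171, 103, 90]

(1,0) stack=L1,L2,L3,L4,L5,L6; from [0,0,0]:
+L1 (α=1/2) → [47/2, 109, 93]
+L2 (α=1/2) → [297/4, 61, 165/2]
+L3 (α=1/2) → [785/8, 173/2, 529/4]
+L4 (α=4/7) → [10387/56, 863/14, 1683/28]
+L5 (α=1/3) → [14335/84, 2158/21, 3769/42]
+L6 (α=1/2) → [35335/168, 6589/42, 6751/84]
rounded: [210, 157, 80]

at x=1,y=0 over L1,L2,L3,L4,L7:
after L1 α=1/2: [47/2, 109, 93]
after L2 α=1/2: [297/4, 61, 165/2]
after L3 α=1/2: [785/8, 173/2, 529/4]
after L4 α=4/7: [10387/56, 863/14, 1683/28]
after L7 α=5/7: [36847/196, 7933/49, 16733/98]
= [188, 162, 171]


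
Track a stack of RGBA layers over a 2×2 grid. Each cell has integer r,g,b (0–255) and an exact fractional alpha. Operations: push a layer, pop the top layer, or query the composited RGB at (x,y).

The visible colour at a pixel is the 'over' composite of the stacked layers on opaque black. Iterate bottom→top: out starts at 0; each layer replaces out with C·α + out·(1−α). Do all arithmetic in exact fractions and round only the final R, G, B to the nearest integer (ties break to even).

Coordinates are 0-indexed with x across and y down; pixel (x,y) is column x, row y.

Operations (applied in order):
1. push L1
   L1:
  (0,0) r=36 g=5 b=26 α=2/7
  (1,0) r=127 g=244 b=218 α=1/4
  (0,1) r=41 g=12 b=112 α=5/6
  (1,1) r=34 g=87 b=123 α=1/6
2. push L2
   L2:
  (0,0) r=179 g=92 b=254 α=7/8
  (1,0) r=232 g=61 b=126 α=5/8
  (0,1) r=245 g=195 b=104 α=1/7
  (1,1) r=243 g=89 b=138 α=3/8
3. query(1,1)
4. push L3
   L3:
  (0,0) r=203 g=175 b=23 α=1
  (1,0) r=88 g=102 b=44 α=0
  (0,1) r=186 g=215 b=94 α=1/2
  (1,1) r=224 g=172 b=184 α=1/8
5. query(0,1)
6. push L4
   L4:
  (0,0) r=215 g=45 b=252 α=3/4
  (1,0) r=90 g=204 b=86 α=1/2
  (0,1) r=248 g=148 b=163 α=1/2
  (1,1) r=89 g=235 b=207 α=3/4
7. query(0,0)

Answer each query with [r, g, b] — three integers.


at x=1,y=1 over L1,L2:
L1 α=1/6: [17/3, 29/2, 41/2]
L2 α=3/8: [284/3, 679/16, 1033/16]
= [95, 42, 65]

at x=0,y=1 over L1,L2,L3:
L1 α=5/6: [205/6, 10, 280/3]
L2 α=1/7: [450/7, 255/7, 664/7]
L3 α=1/2: [876/7, 880/7, 661/7]
rounded: [125, 126, 94]

query (0,0) [L1,L2,L3,L4] — begin 0,0,0
L1 α=2/7: [72/7, 10/7, 52/7]
L2 α=7/8: [8843/56, 2259/28, 6249/28]
L3 α=1: [203, 175, 23]
L4 α=3/4: [212, 155/2, 779/4]
= [212, 78, 195]


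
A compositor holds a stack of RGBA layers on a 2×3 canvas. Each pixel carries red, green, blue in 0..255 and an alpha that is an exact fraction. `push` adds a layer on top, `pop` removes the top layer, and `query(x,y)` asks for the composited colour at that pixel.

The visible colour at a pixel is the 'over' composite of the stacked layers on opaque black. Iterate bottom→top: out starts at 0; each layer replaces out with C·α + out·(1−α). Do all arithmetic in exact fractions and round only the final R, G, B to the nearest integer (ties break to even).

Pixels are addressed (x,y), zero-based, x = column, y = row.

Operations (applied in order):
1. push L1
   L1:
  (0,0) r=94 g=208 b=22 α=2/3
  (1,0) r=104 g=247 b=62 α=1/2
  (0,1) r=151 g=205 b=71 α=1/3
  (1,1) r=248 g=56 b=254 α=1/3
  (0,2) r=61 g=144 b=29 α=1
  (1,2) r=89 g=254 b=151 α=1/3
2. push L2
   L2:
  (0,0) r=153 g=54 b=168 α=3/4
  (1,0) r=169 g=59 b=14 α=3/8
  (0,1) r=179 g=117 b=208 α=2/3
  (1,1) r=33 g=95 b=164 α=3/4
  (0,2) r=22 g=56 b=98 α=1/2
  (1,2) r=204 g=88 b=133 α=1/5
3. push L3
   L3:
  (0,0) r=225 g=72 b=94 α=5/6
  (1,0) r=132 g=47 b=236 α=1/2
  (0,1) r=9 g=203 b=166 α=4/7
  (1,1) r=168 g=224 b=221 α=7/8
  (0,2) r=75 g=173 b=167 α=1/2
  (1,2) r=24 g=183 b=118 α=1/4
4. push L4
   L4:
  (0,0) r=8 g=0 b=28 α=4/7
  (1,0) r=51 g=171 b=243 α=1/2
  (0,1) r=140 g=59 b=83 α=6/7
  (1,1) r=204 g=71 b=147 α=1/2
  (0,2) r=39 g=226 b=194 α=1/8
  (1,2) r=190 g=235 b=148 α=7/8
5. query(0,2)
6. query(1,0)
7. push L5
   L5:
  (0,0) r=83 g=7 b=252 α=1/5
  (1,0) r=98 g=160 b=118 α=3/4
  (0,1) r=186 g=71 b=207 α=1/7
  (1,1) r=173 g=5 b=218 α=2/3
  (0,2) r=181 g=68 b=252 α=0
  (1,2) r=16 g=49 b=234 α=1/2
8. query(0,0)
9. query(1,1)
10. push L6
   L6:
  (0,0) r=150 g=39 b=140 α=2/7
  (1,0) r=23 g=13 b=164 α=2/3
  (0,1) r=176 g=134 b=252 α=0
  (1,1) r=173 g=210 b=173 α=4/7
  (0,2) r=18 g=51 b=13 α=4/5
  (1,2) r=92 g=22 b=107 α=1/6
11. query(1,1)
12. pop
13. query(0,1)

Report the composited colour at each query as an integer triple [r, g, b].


at x=0,y=2 over L1,L2,L3,L4:
after L1 α=1: [61, 144, 29]
after L2 α=1/2: [83/2, 100, 127/2]
after L3 α=1/2: [233/4, 273/2, 461/4]
after L4 α=1/8: [1787/32, 2363/16, 4003/32]
rounded: [56, 148, 125]

(1,0) stack=L1,L2,L3,L4; from [0,0,0]:
+L1 (α=1/2) → [52, 247/2, 31]
+L2 (α=3/8) → [767/8, 1589/16, 197/8]
+L3 (α=1/2) → [1823/16, 2341/32, 2085/16]
+L4 (α=1/2) → [2639/32, 7813/64, 5973/32]
rounded: [82, 122, 187]

(0,0) stack=L1,L2,L3,L4,L5; from [0,0,0]:
after L1 α=2/3: [188/3, 416/3, 44/3]
after L2 α=3/4: [1565/12, 451/6, 389/3]
after L3 α=5/6: [15065/72, 2611/36, 1799/18]
after L4 α=4/7: [15833/168, 373/12, 353/6]
after L5 α=1/5: [19319/210, 394/15, 1462/15]
rounded: [92, 26, 97]

query (1,1) [L1,L2,L3,L4,L5] — begin 0,0,0
after L1 α=1/3: [248/3, 56/3, 254/3]
after L2 α=3/4: [545/12, 911/12, 865/6]
after L3 α=7/8: [14657/96, 19727/96, 10147/48]
after L4 α=1/2: [34241/192, 26543/192, 17203/96]
after L5 α=2/3: [100673/576, 28463/576, 59059/288]
= [175, 49, 205]

(1,1) stack=L1,L2,L3,L4,L5,L6; from [0,0,0]:
+L1 (α=1/3) → [248/3, 56/3, 254/3]
+L2 (α=3/4) → [545/12, 911/12, 865/6]
+L3 (α=7/8) → [14657/96, 19727/96, 10147/48]
+L4 (α=1/2) → [34241/192, 26543/192, 17203/96]
+L5 (α=2/3) → [100673/576, 28463/576, 59059/288]
+L6 (α=4/7) → [233537/1344, 189743/1344, 125491/672]
= [174, 141, 187]

(0,1) stack=L1,L2,L3,L4,L5; from [0,0,0]:
after L1 α=1/3: [151/3, 205/3, 71/3]
after L2 α=2/3: [1225/9, 907/9, 1319/9]
after L3 α=4/7: [1333/21, 3343/21, 473/3]
after L4 α=6/7: [18973/147, 10777/147, 281/3]
after L5 α=1/7: [47060/343, 25033/343, 769/7]
rounded: [137, 73, 110]


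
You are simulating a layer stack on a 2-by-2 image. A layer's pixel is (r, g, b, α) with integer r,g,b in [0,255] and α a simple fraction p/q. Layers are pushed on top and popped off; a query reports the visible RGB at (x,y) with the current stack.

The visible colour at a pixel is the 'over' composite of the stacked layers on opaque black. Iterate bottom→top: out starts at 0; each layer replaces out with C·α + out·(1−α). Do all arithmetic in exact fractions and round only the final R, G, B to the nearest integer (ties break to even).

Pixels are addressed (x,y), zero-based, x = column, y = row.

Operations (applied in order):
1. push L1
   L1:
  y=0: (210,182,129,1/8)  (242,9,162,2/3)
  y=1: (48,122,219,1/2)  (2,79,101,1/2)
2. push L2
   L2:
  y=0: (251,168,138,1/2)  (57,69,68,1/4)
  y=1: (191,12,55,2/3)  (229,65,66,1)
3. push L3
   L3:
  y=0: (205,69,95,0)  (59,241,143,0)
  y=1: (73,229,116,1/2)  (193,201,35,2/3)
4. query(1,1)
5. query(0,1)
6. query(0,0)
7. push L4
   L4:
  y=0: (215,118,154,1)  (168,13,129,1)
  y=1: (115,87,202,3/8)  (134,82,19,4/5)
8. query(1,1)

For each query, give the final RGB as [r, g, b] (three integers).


(1,1) stack=L1,L2,L3; from [0,0,0]:
+L1 (α=1/2) → [1, 79/2, 101/2]
+L2 (α=1) → [229, 65, 66]
+L3 (α=2/3) → [205, 467/3, 136/3]
rounded: [205, 156, 45]

(0,1) stack=L1,L2,L3; from [0,0,0]:
L1 α=1/2: [24, 61, 219/2]
L2 α=2/3: [406/3, 85/3, 439/6]
L3 α=1/2: [625/6, 386/3, 1135/12]
rounded: [104, 129, 95]

(0,0) stack=L1,L2,L3; from [0,0,0]:
after L1 α=1/8: [105/4, 91/4, 129/8]
after L2 α=1/2: [1109/8, 763/8, 1233/16]
after L3 α=0: [1109/8, 763/8, 1233/16]
= [139, 95, 77]

at x=1,y=1 over L1,L2,L3,L4:
after L1 α=1/2: [1, 79/2, 101/2]
after L2 α=1: [229, 65, 66]
after L3 α=2/3: [205, 467/3, 136/3]
after L4 α=4/5: [741/5, 1451/15, 364/15]
rounded: [148, 97, 24]


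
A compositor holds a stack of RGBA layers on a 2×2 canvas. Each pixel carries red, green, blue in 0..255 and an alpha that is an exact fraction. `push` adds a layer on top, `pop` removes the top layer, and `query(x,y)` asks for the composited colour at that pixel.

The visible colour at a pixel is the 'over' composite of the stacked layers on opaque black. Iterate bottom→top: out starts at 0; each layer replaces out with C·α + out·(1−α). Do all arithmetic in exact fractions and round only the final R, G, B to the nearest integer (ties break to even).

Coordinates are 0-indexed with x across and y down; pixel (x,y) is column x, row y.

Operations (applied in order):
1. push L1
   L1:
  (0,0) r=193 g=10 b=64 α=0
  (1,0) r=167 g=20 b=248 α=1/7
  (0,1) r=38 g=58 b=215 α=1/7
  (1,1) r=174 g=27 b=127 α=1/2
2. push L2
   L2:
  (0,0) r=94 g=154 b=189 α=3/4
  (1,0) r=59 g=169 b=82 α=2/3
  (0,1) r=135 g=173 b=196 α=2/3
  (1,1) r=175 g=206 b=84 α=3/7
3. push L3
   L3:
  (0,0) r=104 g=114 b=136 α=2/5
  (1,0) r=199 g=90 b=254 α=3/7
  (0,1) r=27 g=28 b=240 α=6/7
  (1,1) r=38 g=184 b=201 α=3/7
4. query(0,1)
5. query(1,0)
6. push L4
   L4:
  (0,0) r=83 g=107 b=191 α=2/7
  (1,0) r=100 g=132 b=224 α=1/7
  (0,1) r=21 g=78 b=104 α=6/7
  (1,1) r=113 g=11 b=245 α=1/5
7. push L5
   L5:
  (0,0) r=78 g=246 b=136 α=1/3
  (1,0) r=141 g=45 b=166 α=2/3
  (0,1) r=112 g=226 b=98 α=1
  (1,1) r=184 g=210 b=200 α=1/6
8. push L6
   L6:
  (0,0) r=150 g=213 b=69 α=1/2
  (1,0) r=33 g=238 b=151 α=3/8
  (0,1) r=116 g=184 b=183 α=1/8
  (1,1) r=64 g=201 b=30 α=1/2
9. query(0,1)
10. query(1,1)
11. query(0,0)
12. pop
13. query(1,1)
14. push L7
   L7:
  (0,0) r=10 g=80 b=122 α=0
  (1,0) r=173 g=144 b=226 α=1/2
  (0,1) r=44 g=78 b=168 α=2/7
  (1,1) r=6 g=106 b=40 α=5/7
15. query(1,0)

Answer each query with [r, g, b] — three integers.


at x=0,y=1 over L1,L2,L3:
+L1 (α=1/7) → [38/7, 58/7, 215/7]
+L2 (α=2/3) → [1928/21, 2480/21, 2959/21]
+L3 (α=6/7) → [5330/147, 6008/147, 33199/147]
= [36, 41, 226]

(1,0) stack=L1,L2,L3; from [0,0,0]:
L1 α=1/7: [167/7, 20/7, 248/7]
L2 α=2/3: [331/7, 2386/21, 1396/21]
L3 α=3/7: [5503/49, 15214/147, 21586/147]
= [112, 103, 147]

(0,1) stack=L1,L2,L3,L4,L5,L6; from [0,0,0]:
after L1 α=1/7: [38/7, 58/7, 215/7]
after L2 α=2/3: [1928/21, 2480/21, 2959/21]
after L3 α=6/7: [5330/147, 6008/147, 33199/147]
after L4 α=6/7: [23852/1029, 74804/1029, 124927/1029]
after L5 α=1: [112, 226, 98]
after L6 α=1/8: [225/2, 883/4, 869/8]
→ [112, 221, 109]

at x=1,y=1 over L1,L2,L3,L4,L5,L6:
L1 α=1/2: [87, 27/2, 127/2]
L2 α=3/7: [873/7, 96, 506/7]
L3 α=3/7: [4290/49, 936/7, 6245/49]
L4 α=1/5: [22697/245, 3821/35, 7397/49]
L5 α=1/6: [10571/98, 5291/42, 15595/98]
L6 α=1/2: [16843/196, 13733/84, 18535/196]
rounded: [86, 163, 95]

query (0,0) [L1,L2,L3,L4,L5,L6] — begin 0,0,0
+L1 (α=0) → [0, 0, 0]
+L2 (α=3/4) → [141/2, 231/2, 567/4]
+L3 (α=2/5) → [839/10, 1149/10, 2789/20]
+L4 (α=2/7) → [1171/14, 1577/14, 4317/28]
+L5 (α=1/3) → [1717/21, 3299/21, 6221/42]
+L6 (α=1/2) → [4867/42, 3886/21, 9119/84]
→ [116, 185, 109]

query (1,1) [L1,L2,L3,L4,L5] — begin 0,0,0
after L1 α=1/2: [87, 27/2, 127/2]
after L2 α=3/7: [873/7, 96, 506/7]
after L3 α=3/7: [4290/49, 936/7, 6245/49]
after L4 α=1/5: [22697/245, 3821/35, 7397/49]
after L5 α=1/6: [10571/98, 5291/42, 15595/98]
rounded: [108, 126, 159]

at x=1,y=0 over L1,L2,L3,L4,L5,L7:
after L1 α=1/7: [167/7, 20/7, 248/7]
after L2 α=2/3: [331/7, 2386/21, 1396/21]
after L3 α=3/7: [5503/49, 15214/147, 21586/147]
after L4 α=1/7: [37918/343, 36896/343, 54148/343]
after L5 α=2/3: [134644/1029, 67766/1029, 56008/343]
after L7 α=1/2: [312661/2058, 107971/1029, 66763/343]
rounded: [152, 105, 195]


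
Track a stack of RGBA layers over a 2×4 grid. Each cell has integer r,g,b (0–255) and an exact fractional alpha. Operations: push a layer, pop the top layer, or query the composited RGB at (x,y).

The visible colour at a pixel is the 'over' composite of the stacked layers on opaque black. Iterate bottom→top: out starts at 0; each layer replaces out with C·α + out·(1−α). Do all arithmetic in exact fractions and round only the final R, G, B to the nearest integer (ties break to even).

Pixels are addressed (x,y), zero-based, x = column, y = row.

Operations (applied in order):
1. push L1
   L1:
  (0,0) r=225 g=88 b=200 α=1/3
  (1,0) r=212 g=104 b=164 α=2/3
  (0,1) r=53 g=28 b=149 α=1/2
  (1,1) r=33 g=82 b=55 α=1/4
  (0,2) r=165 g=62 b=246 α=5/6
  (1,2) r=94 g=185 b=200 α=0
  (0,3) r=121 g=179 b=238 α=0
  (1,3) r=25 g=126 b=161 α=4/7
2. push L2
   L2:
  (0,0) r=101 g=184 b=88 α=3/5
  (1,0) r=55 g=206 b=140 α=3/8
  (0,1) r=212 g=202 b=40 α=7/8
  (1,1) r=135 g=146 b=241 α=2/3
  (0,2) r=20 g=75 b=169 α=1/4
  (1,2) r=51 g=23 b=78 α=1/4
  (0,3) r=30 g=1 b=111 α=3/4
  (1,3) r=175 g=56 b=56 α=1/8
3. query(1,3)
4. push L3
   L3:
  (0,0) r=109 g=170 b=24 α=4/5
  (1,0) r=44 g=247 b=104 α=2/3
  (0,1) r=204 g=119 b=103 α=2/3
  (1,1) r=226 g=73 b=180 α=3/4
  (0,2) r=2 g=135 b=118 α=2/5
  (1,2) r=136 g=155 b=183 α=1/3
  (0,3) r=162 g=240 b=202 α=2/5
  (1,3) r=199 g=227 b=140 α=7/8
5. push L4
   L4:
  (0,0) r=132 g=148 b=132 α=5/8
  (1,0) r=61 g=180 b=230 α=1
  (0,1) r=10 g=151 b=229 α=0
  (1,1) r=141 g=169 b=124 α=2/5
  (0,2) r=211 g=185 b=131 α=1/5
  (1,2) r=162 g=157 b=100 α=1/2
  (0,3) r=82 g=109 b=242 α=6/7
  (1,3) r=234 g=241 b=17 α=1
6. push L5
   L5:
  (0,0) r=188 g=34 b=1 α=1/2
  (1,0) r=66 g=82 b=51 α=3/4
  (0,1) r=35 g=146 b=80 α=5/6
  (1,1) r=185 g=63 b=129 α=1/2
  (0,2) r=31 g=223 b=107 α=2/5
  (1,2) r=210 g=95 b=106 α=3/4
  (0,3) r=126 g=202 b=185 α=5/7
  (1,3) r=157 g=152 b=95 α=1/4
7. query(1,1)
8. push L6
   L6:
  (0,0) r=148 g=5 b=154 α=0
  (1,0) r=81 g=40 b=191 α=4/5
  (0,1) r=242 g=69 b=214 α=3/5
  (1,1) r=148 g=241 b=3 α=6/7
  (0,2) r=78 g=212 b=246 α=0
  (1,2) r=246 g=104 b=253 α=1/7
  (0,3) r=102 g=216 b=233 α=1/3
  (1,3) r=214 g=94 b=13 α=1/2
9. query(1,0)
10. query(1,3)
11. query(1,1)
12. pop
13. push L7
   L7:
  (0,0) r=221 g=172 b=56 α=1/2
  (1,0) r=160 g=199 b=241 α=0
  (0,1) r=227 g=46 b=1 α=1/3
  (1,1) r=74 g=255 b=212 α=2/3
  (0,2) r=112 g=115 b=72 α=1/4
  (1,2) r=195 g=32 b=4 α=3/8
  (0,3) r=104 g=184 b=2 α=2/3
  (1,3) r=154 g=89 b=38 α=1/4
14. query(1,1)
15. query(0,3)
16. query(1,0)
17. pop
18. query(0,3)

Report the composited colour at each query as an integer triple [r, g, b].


(1,3) stack=L1,L2; from [0,0,0]:
L1 α=4/7: [100/7, 72, 92]
L2 α=1/8: [275/8, 70, 175/2]
→ [34, 70, 88]

at x=1,y=1 over L1,L2,L3,L4,L5:
+L1 (α=1/4) → [33/4, 41/2, 55/4]
+L2 (α=2/3) → [371/4, 625/6, 661/4]
+L3 (α=3/4) → [3083/16, 1939/24, 2821/16]
+L4 (α=2/5) → [13761/80, 4643/40, 12431/80]
+L5 (α=1/2) → [28561/160, 7163/80, 22751/160]
→ [179, 90, 142]

(1,0) stack=L1,L2,L3,L4,L5,L6; from [0,0,0]:
after L1 α=2/3: [424/3, 208/3, 328/3]
after L2 α=3/8: [2615/24, 1447/12, 725/6]
after L3 α=2/3: [4727/72, 7375/36, 1973/18]
after L4 α=1: [61, 180, 230]
after L5 α=3/4: [259/4, 213/2, 383/4]
after L6 α=4/5: [311/4, 533/10, 3439/20]
→ [78, 53, 172]

(1,3) stack=L1,L2,L3,L4,L5,L6; from [0,0,0]:
+L1 (α=4/7) → [100/7, 72, 92]
+L2 (α=1/8) → [275/8, 70, 175/2]
+L3 (α=7/8) → [11419/64, 1659/8, 2135/16]
+L4 (α=1) → [234, 241, 17]
+L5 (α=1/4) → [859/4, 875/4, 73/2]
+L6 (α=1/2) → [1715/8, 1251/8, 99/4]
rounded: [214, 156, 25]

(1,1) stack=L1,L2,L3,L4,L5,L6; from [0,0,0]:
L1 α=1/4: [33/4, 41/2, 55/4]
L2 α=2/3: [371/4, 625/6, 661/4]
L3 α=3/4: [3083/16, 1939/24, 2821/16]
L4 α=2/5: [13761/80, 4643/40, 12431/80]
L5 α=1/2: [28561/160, 7163/80, 22751/160]
L6 α=6/7: [170641/1120, 17549/80, 25631/1120]
rounded: [152, 219, 23]

at x=1,y=1 over L1,L2,L3,L4,L5,L7:
L1 α=1/4: [33/4, 41/2, 55/4]
L2 α=2/3: [371/4, 625/6, 661/4]
L3 α=3/4: [3083/16, 1939/24, 2821/16]
L4 α=2/5: [13761/80, 4643/40, 12431/80]
L5 α=1/2: [28561/160, 7163/80, 22751/160]
L7 α=2/3: [52241/480, 47963/240, 30197/160]
= [109, 200, 189]

at x=0,y=3 over L1,L2,L3,L4,L5,L7:
L1 α=0: [0, 0, 0]
L2 α=3/4: [45/2, 3/4, 333/4]
L3 α=2/5: [783/10, 1929/20, 523/4]
L4 α=6/7: [5703/70, 15009/140, 6331/28]
L5 α=5/7: [27753/245, 85709/490, 19281/98]
L7 α=2/3: [78713/735, 266029/1470, 19673/294]
rounded: [107, 181, 67]

at x=1,y=0 over L1,L2,L3,L4,L5,L7:
L1 α=2/3: [424/3, 208/3, 328/3]
L2 α=3/8: [2615/24, 1447/12, 725/6]
L3 α=2/3: [4727/72, 7375/36, 1973/18]
L4 α=1: [61, 180, 230]
L5 α=3/4: [259/4, 213/2, 383/4]
L7 α=0: [259/4, 213/2, 383/4]
rounded: [65, 106, 96]

(0,3) stack=L1,L2,L3,L4,L5; from [0,0,0]:
+L1 (α=0) → [0, 0, 0]
+L2 (α=3/4) → [45/2, 3/4, 333/4]
+L3 (α=2/5) → [783/10, 1929/20, 523/4]
+L4 (α=6/7) → [5703/70, 15009/140, 6331/28]
+L5 (α=5/7) → [27753/245, 85709/490, 19281/98]
rounded: [113, 175, 197]


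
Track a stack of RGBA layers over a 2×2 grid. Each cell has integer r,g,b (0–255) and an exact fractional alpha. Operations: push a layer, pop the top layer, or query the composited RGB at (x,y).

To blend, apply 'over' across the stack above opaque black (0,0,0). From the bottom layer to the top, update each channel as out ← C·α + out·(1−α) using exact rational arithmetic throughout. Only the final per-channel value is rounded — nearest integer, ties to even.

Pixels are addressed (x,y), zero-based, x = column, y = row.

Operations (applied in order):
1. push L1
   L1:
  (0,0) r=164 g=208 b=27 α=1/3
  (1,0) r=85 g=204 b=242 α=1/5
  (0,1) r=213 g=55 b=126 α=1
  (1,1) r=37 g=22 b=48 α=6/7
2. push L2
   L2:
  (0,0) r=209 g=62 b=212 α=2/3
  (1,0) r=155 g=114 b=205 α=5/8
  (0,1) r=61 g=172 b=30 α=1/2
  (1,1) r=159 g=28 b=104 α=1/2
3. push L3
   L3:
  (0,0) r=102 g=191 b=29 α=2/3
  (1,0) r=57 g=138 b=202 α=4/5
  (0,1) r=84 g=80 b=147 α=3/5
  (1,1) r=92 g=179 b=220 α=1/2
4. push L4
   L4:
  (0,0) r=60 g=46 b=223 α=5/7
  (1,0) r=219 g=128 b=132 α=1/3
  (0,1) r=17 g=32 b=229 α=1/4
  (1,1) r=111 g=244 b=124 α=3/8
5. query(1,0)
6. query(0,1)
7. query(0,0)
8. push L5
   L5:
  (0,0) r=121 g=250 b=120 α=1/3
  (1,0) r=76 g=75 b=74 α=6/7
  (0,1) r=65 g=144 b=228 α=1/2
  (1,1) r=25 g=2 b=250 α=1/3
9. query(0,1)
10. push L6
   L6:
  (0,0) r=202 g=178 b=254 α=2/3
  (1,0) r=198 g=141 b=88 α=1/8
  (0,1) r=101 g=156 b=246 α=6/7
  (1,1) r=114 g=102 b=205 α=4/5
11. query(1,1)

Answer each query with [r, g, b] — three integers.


(1,0) stack=L1,L2,L3,L4; from [0,0,0]:
after L1 α=1/5: [17, 204/5, 242/5]
after L2 α=5/8: [413/4, 1731/20, 5851/40]
after L3 α=4/5: [265/4, 12771/100, 38171/200]
after L4 α=1/3: [703/6, 19171/150, 51371/300]
= [117, 128, 171]

query (0,1) [L1,L2,L3,L4] — begin 0,0,0
after L1 α=1: [213, 55, 126]
after L2 α=1/2: [137, 227/2, 78]
after L3 α=3/5: [526/5, 467/5, 597/5]
after L4 α=1/4: [1663/20, 1561/20, 734/5]
= [83, 78, 147]

query (0,0) [L1,L2,L3,L4] — begin 0,0,0
L1 α=1/3: [164/3, 208/3, 9]
L2 α=2/3: [1418/9, 580/9, 433/3]
L3 α=2/3: [3254/27, 4018/27, 607/9]
L4 α=5/7: [14608/189, 14246/189, 1607/9]
rounded: [77, 75, 179]

(0,1) stack=L1,L2,L3,L4,L5; from [0,0,0]:
L1 α=1: [213, 55, 126]
L2 α=1/2: [137, 227/2, 78]
L3 α=3/5: [526/5, 467/5, 597/5]
L4 α=1/4: [1663/20, 1561/20, 734/5]
L5 α=1/2: [2963/40, 4441/40, 937/5]
rounded: [74, 111, 187]

at x=1,y=1 over L1,L2,L3,L4,L5,L6:
+L1 (α=6/7) → [222/7, 132/7, 288/7]
+L2 (α=1/2) → [1335/14, 164/7, 508/7]
+L3 (α=1/2) → [2623/28, 1417/14, 1024/7]
+L4 (α=3/8) → [22439/224, 17333/112, 1931/14]
+L5 (α=1/3) → [8413/112, 5815/56, 1227/7]
+L6 (α=4/5) → [11897/112, 28663/280, 6967/35]
→ [106, 102, 199]


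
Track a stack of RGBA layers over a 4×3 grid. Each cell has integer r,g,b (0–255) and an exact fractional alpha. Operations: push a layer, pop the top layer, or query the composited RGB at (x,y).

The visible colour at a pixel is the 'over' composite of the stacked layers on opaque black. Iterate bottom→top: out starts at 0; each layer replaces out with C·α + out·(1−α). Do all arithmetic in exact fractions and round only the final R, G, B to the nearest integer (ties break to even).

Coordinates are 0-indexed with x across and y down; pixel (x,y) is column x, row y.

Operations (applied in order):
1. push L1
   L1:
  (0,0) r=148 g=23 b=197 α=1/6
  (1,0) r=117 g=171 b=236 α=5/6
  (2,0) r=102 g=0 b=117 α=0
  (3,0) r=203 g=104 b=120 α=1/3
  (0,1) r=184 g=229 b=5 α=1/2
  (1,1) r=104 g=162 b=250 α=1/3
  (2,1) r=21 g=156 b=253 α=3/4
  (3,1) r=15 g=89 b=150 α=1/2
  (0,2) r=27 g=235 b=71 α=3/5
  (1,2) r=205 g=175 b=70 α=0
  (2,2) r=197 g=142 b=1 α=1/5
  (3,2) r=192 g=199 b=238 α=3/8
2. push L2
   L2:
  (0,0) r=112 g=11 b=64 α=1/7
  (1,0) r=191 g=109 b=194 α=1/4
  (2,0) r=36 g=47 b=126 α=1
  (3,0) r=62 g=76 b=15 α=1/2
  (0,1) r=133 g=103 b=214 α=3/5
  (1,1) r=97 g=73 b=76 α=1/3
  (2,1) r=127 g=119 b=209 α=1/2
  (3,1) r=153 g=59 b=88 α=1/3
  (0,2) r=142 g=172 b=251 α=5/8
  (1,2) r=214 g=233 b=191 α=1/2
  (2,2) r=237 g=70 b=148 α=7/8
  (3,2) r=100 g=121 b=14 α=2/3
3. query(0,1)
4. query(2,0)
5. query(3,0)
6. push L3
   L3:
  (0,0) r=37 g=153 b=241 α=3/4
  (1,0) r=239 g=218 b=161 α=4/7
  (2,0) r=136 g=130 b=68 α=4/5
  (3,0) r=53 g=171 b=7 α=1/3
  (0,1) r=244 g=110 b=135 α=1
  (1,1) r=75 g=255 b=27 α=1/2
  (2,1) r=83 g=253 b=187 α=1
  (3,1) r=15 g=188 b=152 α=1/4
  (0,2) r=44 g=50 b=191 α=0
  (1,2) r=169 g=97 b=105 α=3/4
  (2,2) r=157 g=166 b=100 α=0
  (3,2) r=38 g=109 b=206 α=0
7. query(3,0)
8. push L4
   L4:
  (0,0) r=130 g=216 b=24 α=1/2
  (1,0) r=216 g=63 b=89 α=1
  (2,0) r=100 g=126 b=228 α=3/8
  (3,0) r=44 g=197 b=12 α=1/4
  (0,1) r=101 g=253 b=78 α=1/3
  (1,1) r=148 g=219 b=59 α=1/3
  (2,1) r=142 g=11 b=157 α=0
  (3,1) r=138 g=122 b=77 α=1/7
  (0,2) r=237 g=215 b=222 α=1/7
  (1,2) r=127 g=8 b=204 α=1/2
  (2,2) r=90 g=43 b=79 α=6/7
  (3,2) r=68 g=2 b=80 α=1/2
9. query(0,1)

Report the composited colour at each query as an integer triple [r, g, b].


query (0,1) [L1,L2] — begin 0,0,0
L1 α=1/2: [92, 229/2, 5/2]
L2 α=3/5: [583/5, 538/5, 647/5]
rounded: [117, 108, 129]

(2,0) stack=L1,L2; from [0,0,0]:
+L1 (α=0) → [0, 0, 0]
+L2 (α=1) → [36, 47, 126]
→ [36, 47, 126]

(3,0) stack=L1,L2; from [0,0,0]:
+L1 (α=1/3) → [203/3, 104/3, 40]
+L2 (α=1/2) → [389/6, 166/3, 55/2]
rounded: [65, 55, 28]

at x=3,y=0 over L1,L2,L3:
after L1 α=1/3: [203/3, 104/3, 40]
after L2 α=1/2: [389/6, 166/3, 55/2]
after L3 α=1/3: [548/9, 845/9, 62/3]
→ [61, 94, 21]

query (0,1) [L1,L2,L3,L4] — begin 0,0,0
L1 α=1/2: [92, 229/2, 5/2]
L2 α=3/5: [583/5, 538/5, 647/5]
L3 α=1: [244, 110, 135]
L4 α=1/3: [589/3, 473/3, 116]
rounded: [196, 158, 116]
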